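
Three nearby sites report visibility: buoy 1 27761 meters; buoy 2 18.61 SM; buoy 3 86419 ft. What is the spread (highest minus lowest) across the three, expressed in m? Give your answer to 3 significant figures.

3610 m

buoy 2: 18.61 SM = 29949.89 m.
buoy 3: 86419 ft = 26340.51 m.
Spread: 29949.89 − 26340.51 = 3610 m.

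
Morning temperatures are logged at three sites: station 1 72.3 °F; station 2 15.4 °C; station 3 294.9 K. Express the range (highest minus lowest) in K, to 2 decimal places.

6.99 K

station 1: 72.3 °F = 22.389 °C.
station 3: 294.9 K = 21.750 °C.
Spread: 22.389 − 15.400 = 6.989 °C.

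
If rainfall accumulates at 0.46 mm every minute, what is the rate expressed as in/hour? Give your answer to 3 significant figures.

1.09 in/hour

0.46 mm/minute × 0.0393701 in/mm × 60 minute/hour = 1.09 in/hour.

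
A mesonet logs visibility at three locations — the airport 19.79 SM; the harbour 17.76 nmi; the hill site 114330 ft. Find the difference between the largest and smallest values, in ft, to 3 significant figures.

9840 ft

the airport: 19.79 SM = 104491.20 ft.
the harbour: 17.76 nmi = 107911.81 ft.
Spread: 114330.00 − 104491.20 = 9840 ft.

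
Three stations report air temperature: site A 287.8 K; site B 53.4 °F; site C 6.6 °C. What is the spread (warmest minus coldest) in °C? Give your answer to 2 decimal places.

8.05 °C

site A: 287.8 K = 14.650 °C.
site B: 53.4 °F = 11.889 °C.
Spread: 14.650 − 6.600 = 8.050 °C.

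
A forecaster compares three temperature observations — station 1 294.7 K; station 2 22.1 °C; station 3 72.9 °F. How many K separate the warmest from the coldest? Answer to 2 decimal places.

1.17 K

station 1: 294.7 K = 21.550 °C.
station 3: 72.9 °F = 22.722 °C.
Spread: 22.722 − 21.550 = 1.172 °C.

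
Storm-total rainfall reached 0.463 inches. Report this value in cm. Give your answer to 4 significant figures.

1 in = 2.54 cm, so 0.463 × 2.54 = 1.176 cm.

1.176 cm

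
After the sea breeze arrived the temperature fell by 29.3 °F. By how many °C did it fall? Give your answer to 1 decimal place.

Converting a difference, only the 9/5 scale factor applies: Δ°C = 29.3 × 0.5556 = 16.3 °C.

16.3 °C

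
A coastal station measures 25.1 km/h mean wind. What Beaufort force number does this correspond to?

Beaufort force 4

25.1 km/h = 7.0 m/s, which is Beaufort 4 (moderate breeze, 5.5–7.9 m/s).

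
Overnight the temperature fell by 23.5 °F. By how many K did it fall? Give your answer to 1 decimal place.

Converting a difference, only the 9/5 scale factor applies: ΔK = 23.5 × 0.5556 = 13.1 K.

13.1 K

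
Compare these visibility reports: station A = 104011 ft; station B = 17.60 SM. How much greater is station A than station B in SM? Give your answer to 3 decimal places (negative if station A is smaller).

station A: 104011 ft = 19.69905 SM.
Difference: 19.69905 − 17.60000 = 2.099 SM.

2.099 SM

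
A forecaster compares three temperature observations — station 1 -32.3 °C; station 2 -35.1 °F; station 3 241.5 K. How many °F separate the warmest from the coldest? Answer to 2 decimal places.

10.13 °F

station 2: -35.1 °F = -37.278 °C.
station 3: 241.5 K = -31.650 °C.
Spread: (-31.650) − (-37.278) = 5.628 °C = 10.13 °F.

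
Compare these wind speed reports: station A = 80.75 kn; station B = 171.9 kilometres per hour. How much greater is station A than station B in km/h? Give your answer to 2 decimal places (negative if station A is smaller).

station A: 80.75 kt = 149.5490 km/h.
Difference: 149.5490 − 171.9000 = -22.35 km/h.

-22.35 km/h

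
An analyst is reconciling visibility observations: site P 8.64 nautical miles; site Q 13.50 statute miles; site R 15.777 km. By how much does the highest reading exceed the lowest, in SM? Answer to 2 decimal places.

3.70 SM

site P: 8.64 nmi = 9.9427 SM.
site R: 15.777 km = 9.8034 SM.
Spread: 13.5000 − 9.8034 = 3.70 SM.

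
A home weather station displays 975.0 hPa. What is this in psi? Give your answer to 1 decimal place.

14.1 psi

1 hPa = 0.0145038 psi, so 975.0 × 0.0145038 = 14.1 psi.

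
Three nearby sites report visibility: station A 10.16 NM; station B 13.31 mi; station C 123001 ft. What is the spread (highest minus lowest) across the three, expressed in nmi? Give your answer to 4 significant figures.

station B: 13.31 SM = 11.5661 nmi.
station C: 123001 ft = 20.2434 nmi.
Spread: 20.2434 − 10.1600 = 10.08 nmi.

10.08 nmi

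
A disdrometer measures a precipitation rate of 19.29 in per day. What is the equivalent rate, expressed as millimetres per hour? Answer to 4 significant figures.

19.29 in/day × 25.4 mm/in × 0.0416667 day/hour = 20.42 mm/hour.

20.42 mm/hour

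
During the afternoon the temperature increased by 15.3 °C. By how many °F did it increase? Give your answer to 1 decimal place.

27.5 °F

A change of 1 °C equals a change of 1.8 °F: Δ°F = 15.3 × 1.8 = 27.5 °F.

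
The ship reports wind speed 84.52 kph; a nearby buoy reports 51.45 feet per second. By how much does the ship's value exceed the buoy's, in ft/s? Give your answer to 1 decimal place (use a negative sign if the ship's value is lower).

the ship: 84.52 km/h = 77.027 ft/s.
Difference: 77.027 − 51.450 = 25.6 ft/s.

25.6 ft/s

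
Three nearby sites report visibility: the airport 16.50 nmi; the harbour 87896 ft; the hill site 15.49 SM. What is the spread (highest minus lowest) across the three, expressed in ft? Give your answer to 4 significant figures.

the airport: 16.50 nmi = 100255.91 ft.
the hill site: 15.49 SM = 81787.20 ft.
Spread: 100255.91 − 81787.20 = 18470 ft.

18470 ft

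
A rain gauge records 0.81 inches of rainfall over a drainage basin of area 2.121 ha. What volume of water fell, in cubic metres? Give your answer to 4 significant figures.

436.4 cubic metres

Depth: 0.81 in × 25.4 = 20.574 mm.
Area: 2.121 ha = 21210 m².
1 mm over 1 m² is 1 L, so volume = 20.574 × 21210 = 436374.54 L = 436.4 m³.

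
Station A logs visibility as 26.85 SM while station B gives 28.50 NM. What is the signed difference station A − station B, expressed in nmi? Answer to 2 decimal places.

-5.17 nmi

station A: 26.85 SM = 23.3320 nmi.
Difference: 23.3320 − 28.5000 = -5.17 nmi.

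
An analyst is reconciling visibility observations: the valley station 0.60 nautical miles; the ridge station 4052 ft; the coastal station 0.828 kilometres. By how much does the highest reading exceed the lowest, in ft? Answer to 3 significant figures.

1340 ft

the valley station: 0.60 nmi = 3645.67 ft.
the coastal station: 0.828 km = 2716.54 ft.
Spread: 4052.00 − 2716.54 = 1340 ft.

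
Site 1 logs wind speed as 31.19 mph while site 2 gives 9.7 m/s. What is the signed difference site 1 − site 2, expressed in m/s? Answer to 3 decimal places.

4.243 m/s

site 1: 31.19 mph = 13.94318 m/s.
Difference: 13.94318 − 9.70000 = 4.243 m/s.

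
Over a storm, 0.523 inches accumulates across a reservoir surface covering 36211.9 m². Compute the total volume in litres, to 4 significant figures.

481000 litres

Depth: 0.523 in × 25.4 = 13.2842 mm.
1 mm over 1 m² is 1 L, so volume = 13.2842 × 36211.9 = 481046.12 L ≈ 481000 L.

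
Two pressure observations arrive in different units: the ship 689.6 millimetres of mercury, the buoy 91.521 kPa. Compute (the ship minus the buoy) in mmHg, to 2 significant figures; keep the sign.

3.1 mmHg

the buoy: 91.521 kPa = 686.464 mmHg.
Difference: 689.600 − 686.464 = 3.1 mmHg.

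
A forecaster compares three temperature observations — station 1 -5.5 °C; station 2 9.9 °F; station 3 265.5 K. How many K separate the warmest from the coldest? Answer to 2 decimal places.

6.78 K

station 2: 9.9 °F = -12.278 °C.
station 3: 265.5 K = -7.650 °C.
Spread: (-5.500) − (-12.278) = 6.778 °C.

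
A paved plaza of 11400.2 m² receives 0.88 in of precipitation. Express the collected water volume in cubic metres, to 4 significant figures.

Depth: 0.88 in × 25.4 = 22.352 mm.
1 mm over 1 m² is 1 L, so volume = 22.352 × 11400.2 = 254817.27 L = 254.8 m³.

254.8 cubic metres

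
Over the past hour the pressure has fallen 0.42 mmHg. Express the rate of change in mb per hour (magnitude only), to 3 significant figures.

0.560 mb per hour

0.42 mmHg / 1 h × 1.33322 mb/mmHg = 0.560 mb/h.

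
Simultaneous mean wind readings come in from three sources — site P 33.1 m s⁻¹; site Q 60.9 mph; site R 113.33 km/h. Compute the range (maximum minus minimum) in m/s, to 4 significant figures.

5.875 m/s

site Q: 60.9 mph = 27.22474 m/s.
site R: 113.33 km/h = 31.48056 m/s.
Spread: 33.10000 − 27.22474 = 5.875 m/s.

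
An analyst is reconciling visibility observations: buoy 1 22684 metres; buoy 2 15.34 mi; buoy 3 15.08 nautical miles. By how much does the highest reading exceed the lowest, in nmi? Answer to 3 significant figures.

buoy 1: 22684 m = 12.2484 nmi.
buoy 2: 15.34 SM = 13.3301 nmi.
Spread: 15.0800 − 12.2484 = 2.83 nmi.

2.83 nmi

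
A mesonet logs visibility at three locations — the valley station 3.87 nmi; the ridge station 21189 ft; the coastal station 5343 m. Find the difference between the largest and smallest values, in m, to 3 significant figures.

1820 m

the valley station: 3.87 nmi = 7167.24 m.
the ridge station: 21189 ft = 6458.41 m.
Spread: 7167.24 − 5343.00 = 1820 m.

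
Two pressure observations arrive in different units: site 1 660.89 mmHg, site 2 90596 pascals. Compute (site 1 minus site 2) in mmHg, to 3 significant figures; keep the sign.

site 2: 90596 Pa = 679.526 mmHg.
Difference: 660.890 − 679.526 = -18.6 mmHg.

-18.6 mmHg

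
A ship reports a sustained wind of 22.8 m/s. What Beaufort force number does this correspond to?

22.8 m/s lies in the Beaufort 9 band (strong gale, 20.8–24.4 m/s).

Beaufort force 9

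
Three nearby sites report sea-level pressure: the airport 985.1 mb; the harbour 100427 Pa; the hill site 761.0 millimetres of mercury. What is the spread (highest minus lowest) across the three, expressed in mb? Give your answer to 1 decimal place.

29.5 mb

the harbour: 100427 Pa = 1004.270 mb.
the hill site: 761.0 mmHg = 1014.583 mb.
Spread: 1014.583 − 985.100 = 29.5 mb.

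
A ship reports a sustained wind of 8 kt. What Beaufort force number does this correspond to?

8 kt lies in the Beaufort 3 band (gentle breeze, 7–10 kt).

Beaufort force 3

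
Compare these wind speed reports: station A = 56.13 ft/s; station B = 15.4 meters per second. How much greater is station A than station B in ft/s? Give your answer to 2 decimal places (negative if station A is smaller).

station B: 15.4 m/s = 50.5249 ft/s.
Difference: 56.1300 − 50.5249 = 5.61 ft/s.

5.61 ft/s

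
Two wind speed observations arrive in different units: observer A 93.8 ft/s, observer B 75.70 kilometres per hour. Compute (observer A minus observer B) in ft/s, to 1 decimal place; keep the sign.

observer B: 75.70 km/h = 68.989 ft/s.
Difference: 93.800 − 68.989 = 24.8 ft/s.

24.8 ft/s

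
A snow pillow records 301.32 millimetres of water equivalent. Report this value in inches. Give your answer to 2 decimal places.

1 mm = 0.0393701 in, so 301.32 × 0.0393701 = 11.86 in.

11.86 in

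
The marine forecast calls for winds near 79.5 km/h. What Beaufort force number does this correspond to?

79.5 km/h = 22.1 m/s, which is Beaufort 9 (strong gale, 20.8–24.4 m/s).

Beaufort force 9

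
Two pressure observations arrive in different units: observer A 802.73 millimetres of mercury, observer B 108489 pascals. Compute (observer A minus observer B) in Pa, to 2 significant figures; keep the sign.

observer A: 802.73 mmHg = 107021.88 Pa.
Difference: 107021.88 − 108489.00 = -1500 Pa.

-1500 Pa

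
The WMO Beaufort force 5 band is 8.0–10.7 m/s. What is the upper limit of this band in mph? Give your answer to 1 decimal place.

8.0–10.7 m/s × 2.237 = 17.9–23.9 mph.

23.9 mph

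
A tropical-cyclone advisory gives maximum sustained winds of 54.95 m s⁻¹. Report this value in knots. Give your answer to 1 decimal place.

106.8 kt

1 m/s = 1.94384 kt, so 54.95 × 1.94384 = 106.8 kt.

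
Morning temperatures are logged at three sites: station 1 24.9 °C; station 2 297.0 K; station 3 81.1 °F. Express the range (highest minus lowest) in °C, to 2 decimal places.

3.43 °C

station 2: 297.0 K = 23.850 °C.
station 3: 81.1 °F = 27.278 °C.
Spread: 27.278 − 23.850 = 3.428 °C.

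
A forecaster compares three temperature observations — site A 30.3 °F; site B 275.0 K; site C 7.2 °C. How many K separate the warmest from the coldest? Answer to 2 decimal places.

8.14 K

site A: 30.3 °F = -0.944 °C.
site B: 275.0 K = 1.850 °C.
Spread: 7.200 − (-0.944) = 8.144 °C.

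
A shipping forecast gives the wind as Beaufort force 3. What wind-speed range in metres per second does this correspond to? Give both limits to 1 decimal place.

3.4 to 5.4 m/s

Beaufort 3 (gentle breeze) spans 3.4–5.4 m/s.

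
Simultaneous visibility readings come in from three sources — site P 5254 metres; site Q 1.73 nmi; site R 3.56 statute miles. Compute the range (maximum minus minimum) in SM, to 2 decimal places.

site P: 5254 m = 3.2647 SM.
site Q: 1.73 nmi = 1.9908 SM.
Spread: 3.5600 − 1.9908 = 1.57 SM.

1.57 SM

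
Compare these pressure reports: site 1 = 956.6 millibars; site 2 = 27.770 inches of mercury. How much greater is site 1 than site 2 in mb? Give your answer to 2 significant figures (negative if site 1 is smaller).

16 mb

site 2: 27.770 inHg = 940.40 mb.
Difference: 956.60 − 940.40 = 16 mb.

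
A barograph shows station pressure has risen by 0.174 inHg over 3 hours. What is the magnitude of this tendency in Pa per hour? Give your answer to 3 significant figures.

196 Pa per hour

0.174 inHg / 3 h × 3386.39 Pa/inHg = 196 Pa/h.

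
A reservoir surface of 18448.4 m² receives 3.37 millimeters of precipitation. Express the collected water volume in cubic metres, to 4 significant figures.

62.17 cubic metres

1 mm over 1 m² is 1 L, so volume = 3.37 × 18448.4 = 62171.108 L = 62.17 m³.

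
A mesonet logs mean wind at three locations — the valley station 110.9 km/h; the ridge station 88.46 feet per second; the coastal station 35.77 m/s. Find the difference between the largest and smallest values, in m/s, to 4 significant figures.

8.807 m/s

the valley station: 110.9 km/h = 30.80556 m/s.
the ridge station: 88.46 ft/s = 26.96261 m/s.
Spread: 35.77000 − 26.96261 = 8.807 m/s.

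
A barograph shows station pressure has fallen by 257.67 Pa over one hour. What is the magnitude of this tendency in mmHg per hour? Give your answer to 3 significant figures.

1.93 mmHg per hour

257.67 Pa / 1 h × 0.00750062 mmHg/Pa = 1.93 mmHg/h.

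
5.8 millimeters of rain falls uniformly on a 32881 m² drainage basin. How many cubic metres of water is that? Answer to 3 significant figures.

1 mm over 1 m² is 1 L, so volume = 5.8 × 32881 = 190709.8 L = 191 m³.

191 cubic metres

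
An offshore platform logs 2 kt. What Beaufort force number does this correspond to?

2 kt lies in the Beaufort 1 band (light air, 1–3 kt).

Beaufort force 1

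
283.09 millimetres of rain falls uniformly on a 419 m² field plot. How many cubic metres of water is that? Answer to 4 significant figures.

118.6 cubic metres

1 mm over 1 m² is 1 L, so volume = 283.09 × 419 = 118614.71 L = 118.6 m³.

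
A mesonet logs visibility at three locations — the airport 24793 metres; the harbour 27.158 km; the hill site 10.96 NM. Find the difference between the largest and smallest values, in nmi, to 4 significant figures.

3.704 nmi

the airport: 24793 m = 13.38715 nmi.
the harbour: 27.158 km = 14.66415 nmi.
Spread: 14.66415 − 10.96000 = 3.704 nmi.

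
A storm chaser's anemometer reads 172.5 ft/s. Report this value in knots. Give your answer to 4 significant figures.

1 ft/s = 0.592484 kt, so 172.5 × 0.592484 = 102.2 kt.

102.2 kt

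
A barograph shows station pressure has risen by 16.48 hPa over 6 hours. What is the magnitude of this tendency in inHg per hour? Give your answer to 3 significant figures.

16.48 hPa / 6 h × 0.02953 inHg/hPa = 0.0811 inHg/h.

0.0811 inHg per hour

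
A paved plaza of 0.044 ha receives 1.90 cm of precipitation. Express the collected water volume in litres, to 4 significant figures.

Depth: 1.90 cm × 10 = 19 mm.
Area: 0.044 ha = 440 m².
1 mm over 1 m² is 1 L, so volume = 19 × 440 = 8360 L.

8360 litres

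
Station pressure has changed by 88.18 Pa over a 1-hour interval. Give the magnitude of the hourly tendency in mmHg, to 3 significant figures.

88.18 Pa / 1 h × 0.00750062 mmHg/Pa = 0.661 mmHg/h.

0.661 mmHg per hour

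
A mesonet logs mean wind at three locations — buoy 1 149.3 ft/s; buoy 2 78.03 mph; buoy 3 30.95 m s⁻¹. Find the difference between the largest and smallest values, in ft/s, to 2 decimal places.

buoy 2: 78.03 mph = 114.4440 ft/s.
buoy 3: 30.95 m/s = 101.5420 ft/s.
Spread: 149.3000 − 101.5420 = 47.76 ft/s.

47.76 ft/s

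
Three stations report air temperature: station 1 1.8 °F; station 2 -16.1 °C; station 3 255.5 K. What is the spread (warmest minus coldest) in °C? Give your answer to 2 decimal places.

station 1: 1.8 °F = -16.778 °C.
station 3: 255.5 K = -17.650 °C.
Spread: (-16.100) − (-17.650) = 1.550 °C.

1.55 °C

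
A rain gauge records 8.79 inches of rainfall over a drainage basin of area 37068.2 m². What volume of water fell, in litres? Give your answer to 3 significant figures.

Depth: 8.79 in × 25.4 = 223.266 mm.
1 mm over 1 m² is 1 L, so volume = 223.266 × 37068.2 = 8276068.7 L ≈ 8280000 L.

8280000 litres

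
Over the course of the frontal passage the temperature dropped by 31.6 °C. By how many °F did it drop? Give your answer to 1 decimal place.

56.9 °F

Converting a difference, only the 9/5 scale factor applies: Δ°F = 31.6 × 1.8 = 56.9 °F.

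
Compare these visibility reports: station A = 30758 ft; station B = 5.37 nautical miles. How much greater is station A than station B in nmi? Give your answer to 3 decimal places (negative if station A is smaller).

station A: 30758 ft = 5.06212 nmi.
Difference: 5.06212 − 5.37000 = -0.308 nmi.

-0.308 nmi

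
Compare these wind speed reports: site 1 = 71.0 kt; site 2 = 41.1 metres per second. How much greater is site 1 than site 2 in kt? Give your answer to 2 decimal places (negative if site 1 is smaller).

site 2: 41.1 m/s = 79.8920 kt.
Difference: 71.0000 − 79.8920 = -8.89 kt.

-8.89 kt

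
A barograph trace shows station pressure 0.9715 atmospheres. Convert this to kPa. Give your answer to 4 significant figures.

98.44 kPa

1 atm = 101.325 kPa, so 0.9715 × 101.325 = 98.44 kPa.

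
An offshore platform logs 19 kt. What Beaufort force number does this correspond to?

19 kt lies in the Beaufort 5 band (fresh breeze, 17–21 kt).

Beaufort force 5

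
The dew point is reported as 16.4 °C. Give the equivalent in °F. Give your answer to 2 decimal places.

°F = °C × 9/5 + 32 = 16.4 × 1.8 + 32 = 61.52 °F.

61.52 °F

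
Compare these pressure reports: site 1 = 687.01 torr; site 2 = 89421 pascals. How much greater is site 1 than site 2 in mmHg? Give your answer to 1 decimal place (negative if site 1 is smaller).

site 2: 89421 Pa = 670.713 mmHg.
Difference: 687.010 − 670.713 = 16.3 mmHg.

16.3 mmHg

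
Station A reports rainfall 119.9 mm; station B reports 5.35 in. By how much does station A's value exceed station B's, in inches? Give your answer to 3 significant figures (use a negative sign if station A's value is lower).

station A: 119.9 mm = 4.72047 in.
Difference: 4.72047 − 5.35000 = -0.630 in.

-0.630 in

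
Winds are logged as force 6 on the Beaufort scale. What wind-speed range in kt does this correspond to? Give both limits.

Beaufort 6 (strong breeze) spans 22–27 knots.

22 to 27 kt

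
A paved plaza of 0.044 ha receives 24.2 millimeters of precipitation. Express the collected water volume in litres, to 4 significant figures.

Area: 0.044 ha = 440 m².
1 mm over 1 m² is 1 L, so volume = 24.2 × 440 = 10648 L ≈ 10650 L.

10650 litres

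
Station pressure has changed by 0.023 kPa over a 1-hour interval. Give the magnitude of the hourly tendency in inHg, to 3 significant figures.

0.023 kPa / 1 h × 0.2953 inHg/kPa = 0.00679 inHg/h.

0.00679 inHg per hour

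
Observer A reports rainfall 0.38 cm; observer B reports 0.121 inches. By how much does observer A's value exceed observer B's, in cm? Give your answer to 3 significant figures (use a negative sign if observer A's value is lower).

observer B: 0.121 in = 0.307340 cm.
Difference: 0.380000 − 0.307340 = 0.0727 cm.

0.0727 cm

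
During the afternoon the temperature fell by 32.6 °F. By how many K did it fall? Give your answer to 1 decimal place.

18.1 K

A change of 1 °C equals a change of 1.8 °F: ΔK = 32.6 × 0.5556 = 18.1 K.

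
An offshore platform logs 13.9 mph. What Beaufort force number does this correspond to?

Beaufort force 4

13.9 mph = 6.2 m/s, which is Beaufort 4 (moderate breeze, 5.5–7.9 m/s).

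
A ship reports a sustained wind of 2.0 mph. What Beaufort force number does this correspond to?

2.0 mph = 0.9 m/s, which is Beaufort 1 (light air, 0.3–1.5 m/s).

Beaufort force 1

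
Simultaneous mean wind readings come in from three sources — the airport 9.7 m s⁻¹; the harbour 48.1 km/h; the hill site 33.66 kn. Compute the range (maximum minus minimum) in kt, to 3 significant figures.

the airport: 9.7 m/s = 18.855 kt.
the harbour: 48.1 km/h = 25.972 kt.
Spread: 33.660 − 18.855 = 14.8 kt.

14.8 kt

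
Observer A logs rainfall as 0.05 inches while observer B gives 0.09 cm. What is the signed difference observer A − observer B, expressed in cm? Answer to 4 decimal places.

observer A: 0.05 in = 0.127000 cm.
Difference: 0.127000 − 0.090000 = 0.0370 cm.

0.0370 cm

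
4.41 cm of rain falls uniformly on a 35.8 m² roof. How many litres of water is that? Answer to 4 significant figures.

1579 litres

Depth: 4.41 cm × 10 = 44.1 mm.
1 mm over 1 m² is 1 L, so volume = 44.1 × 35.8 = 1578.78 L ≈ 1579 L.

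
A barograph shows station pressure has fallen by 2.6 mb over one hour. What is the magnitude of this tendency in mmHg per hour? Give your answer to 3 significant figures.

1.95 mmHg per hour

2.6 mb / 1 h × 0.750062 mmHg/mb = 1.95 mmHg/h.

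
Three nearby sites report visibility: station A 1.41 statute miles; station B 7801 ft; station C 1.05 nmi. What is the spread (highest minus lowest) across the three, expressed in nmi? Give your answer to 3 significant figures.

station A: 1.41 SM = 1.22526 nmi.
station B: 7801 ft = 1.28388 nmi.
Spread: 1.28388 − 1.05000 = 0.234 nmi.

0.234 nmi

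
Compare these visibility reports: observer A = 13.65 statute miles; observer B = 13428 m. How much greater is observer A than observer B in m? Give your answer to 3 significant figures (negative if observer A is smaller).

8540 m

observer A: 13.65 SM = 21967.55 m.
Difference: 21967.55 − 13428.00 = 8540 m.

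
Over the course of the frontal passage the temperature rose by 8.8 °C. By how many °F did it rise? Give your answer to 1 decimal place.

15.8 °F

A change of 1 °C equals a change of 1.8 °F: Δ°F = 8.8 × 1.8 = 15.8 °F.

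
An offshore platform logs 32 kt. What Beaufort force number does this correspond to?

Beaufort force 7

32 kt lies in the Beaufort 7 band (near gale, 28–33 kt).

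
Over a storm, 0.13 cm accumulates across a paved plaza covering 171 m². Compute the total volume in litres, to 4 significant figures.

Depth: 0.13 cm × 10 = 1.3 mm.
1 mm over 1 m² is 1 L, so volume = 1.3 × 171 = 222.3 L.

222.3 litres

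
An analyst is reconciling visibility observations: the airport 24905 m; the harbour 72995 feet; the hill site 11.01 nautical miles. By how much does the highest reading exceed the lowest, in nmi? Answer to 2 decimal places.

the airport: 24905 m = 13.4476 nmi.
the harbour: 72995 ft = 12.0134 nmi.
Spread: 13.4476 − 11.0100 = 2.44 nmi.

2.44 nmi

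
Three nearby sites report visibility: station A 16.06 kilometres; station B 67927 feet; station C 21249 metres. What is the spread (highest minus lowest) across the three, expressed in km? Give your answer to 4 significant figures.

station B: 67927 ft = 20.70415 km.
station C: 21249 m = 21.24900 km.
Spread: 21.24900 − 16.06000 = 5.189 km.

5.189 km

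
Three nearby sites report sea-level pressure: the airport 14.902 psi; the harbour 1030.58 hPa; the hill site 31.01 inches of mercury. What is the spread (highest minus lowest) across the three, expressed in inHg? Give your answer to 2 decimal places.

the airport: 14.902 psi = 30.3408 inHg.
the harbour: 1030.58 hPa = 30.4330 inHg.
Spread: 31.0100 − 30.3408 = 0.67 inHg.

0.67 inHg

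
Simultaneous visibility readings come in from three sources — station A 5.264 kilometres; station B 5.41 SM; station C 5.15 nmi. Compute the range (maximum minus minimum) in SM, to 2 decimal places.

2.66 SM

station A: 5.264 km = 3.2709 SM.
station C: 5.15 nmi = 5.9265 SM.
Spread: 5.9265 − 3.2709 = 2.66 SM.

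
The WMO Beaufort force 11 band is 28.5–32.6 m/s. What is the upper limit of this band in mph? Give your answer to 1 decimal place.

72.9 mph

28.5–32.6 m/s × 2.237 = 63.8–72.9 mph.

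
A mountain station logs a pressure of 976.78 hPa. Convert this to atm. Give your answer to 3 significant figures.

0.964 atm

1 hPa = 0.000986923 atm, so 976.78 × 0.000986923 = 0.964 atm.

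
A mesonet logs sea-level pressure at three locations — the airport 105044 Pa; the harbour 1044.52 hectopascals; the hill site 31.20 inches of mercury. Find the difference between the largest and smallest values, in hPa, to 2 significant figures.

the airport: 105044 Pa = 1050.44 hPa.
the hill site: 31.20 inHg = 1056.55 hPa.
Spread: 1056.55 − 1044.52 = 12 hPa.

12 hPa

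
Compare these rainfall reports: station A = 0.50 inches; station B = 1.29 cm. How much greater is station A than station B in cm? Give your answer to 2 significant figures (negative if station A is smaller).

-0.020 cm

station A: 0.50 in = 1.27000 cm.
Difference: 1.27000 − 1.29000 = -0.020 cm.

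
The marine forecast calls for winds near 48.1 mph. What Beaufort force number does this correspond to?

Beaufort force 9

48.1 mph = 21.5 m/s, which is Beaufort 9 (strong gale, 20.8–24.4 m/s).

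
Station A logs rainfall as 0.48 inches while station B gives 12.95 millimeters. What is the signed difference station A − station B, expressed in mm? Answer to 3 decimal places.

station A: 0.48 in = 12.19200 mm.
Difference: 12.19200 − 12.95000 = -0.758 mm.

-0.758 mm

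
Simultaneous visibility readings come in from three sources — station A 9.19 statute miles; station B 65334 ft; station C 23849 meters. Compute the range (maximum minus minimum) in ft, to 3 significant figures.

station A: 9.19 SM = 48523.20 ft.
station C: 23849 m = 78244.75 ft.
Spread: 78244.75 − 48523.20 = 29700 ft.

29700 ft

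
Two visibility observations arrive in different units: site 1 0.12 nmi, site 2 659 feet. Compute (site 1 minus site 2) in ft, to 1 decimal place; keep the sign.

site 1: 0.12 nmi = 729.134 ft.
Difference: 729.134 − 659.000 = 70.1 ft.

70.1 ft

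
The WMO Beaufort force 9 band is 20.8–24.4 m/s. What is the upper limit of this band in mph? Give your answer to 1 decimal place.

54.6 mph

20.8–24.4 m/s × 2.237 = 46.5–54.6 mph.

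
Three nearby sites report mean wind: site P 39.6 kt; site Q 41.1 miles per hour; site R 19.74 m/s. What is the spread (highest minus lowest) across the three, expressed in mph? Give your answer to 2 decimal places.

site P: 39.6 kt = 45.5709 mph.
site R: 19.74 m/s = 44.1571 mph.
Spread: 45.5709 − 41.1000 = 4.47 mph.

4.47 mph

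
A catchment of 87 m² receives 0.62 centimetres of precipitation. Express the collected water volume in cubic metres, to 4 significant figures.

Depth: 0.62 cm × 10 = 6.2 mm.
1 mm over 1 m² is 1 L, so volume = 6.2 × 87 = 539.4 L = 0.5394 m³.

0.5394 cubic metres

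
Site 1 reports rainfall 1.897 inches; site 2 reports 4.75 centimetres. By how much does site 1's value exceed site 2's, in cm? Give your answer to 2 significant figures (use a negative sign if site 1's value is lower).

site 1: 1.897 in = 4.81838 cm.
Difference: 4.81838 − 4.75000 = 0.068 cm.

0.068 cm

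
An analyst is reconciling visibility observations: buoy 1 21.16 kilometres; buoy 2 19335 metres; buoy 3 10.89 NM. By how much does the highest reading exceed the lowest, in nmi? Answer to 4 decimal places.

0.9854 nmi

buoy 1: 21.16 km = 11.425486 nmi.
buoy 2: 19335 m = 10.440065 nmi.
Spread: 11.425486 − 10.440065 = 0.9854 nmi.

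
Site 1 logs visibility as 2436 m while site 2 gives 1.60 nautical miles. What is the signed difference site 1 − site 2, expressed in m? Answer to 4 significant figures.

site 2: 1.60 nmi = 2963.200 m.
Difference: 2436.000 − 2963.200 = -527.2 m.

-527.2 m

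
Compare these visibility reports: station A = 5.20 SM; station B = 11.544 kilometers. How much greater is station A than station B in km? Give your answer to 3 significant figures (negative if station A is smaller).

station A: 5.20 SM = 8.3686 km.
Difference: 8.3686 − 11.5440 = -3.18 km.

-3.18 km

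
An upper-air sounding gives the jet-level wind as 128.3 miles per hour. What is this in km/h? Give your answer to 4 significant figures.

206.5 km/h

1 mph = 1.60934 km/h, so 128.3 × 1.60934 = 206.5 km/h.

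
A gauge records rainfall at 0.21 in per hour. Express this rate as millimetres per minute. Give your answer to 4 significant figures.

0.21 in/hour × 25.4 mm/in × 0.0166667 hour/minute = 0.08890 mm/minute.

0.08890 mm/minute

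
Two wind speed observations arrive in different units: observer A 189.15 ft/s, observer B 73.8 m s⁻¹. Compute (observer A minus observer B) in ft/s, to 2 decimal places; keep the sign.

-52.98 ft/s

observer B: 73.8 m/s = 242.1260 ft/s.
Difference: 189.1500 − 242.1260 = -52.98 ft/s.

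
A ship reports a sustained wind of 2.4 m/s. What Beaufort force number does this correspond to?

2.4 m/s lies in the Beaufort 2 band (light breeze, 1.6–3.3 m/s).

Beaufort force 2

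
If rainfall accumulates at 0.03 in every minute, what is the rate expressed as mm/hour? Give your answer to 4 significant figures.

0.03 in/minute × 25.4 mm/in × 60 minute/hour = 45.72 mm/hour.

45.72 mm/hour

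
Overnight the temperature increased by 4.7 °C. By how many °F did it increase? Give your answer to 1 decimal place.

8.5 °F

For a temperature change the 32° offset cancels: Δ°F = 4.7 × 1.8 = 8.5 °F.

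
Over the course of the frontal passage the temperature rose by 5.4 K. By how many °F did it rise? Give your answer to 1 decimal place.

A change of 1 °C equals a change of 1.8 °F: Δ°F = 5.4 × 1.8 = 9.7 °F.

9.7 °F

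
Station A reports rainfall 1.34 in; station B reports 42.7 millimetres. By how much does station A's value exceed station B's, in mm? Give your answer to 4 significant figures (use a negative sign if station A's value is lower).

station A: 1.34 in = 34.03600 mm.
Difference: 34.03600 − 42.70000 = -8.664 mm.

-8.664 mm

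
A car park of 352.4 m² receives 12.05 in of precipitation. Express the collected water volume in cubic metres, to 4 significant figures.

107.9 cubic metres

Depth: 12.05 in × 25.4 = 306.07 mm.
1 mm over 1 m² is 1 L, so volume = 306.07 × 352.4 = 107859.07 L = 107.9 m³.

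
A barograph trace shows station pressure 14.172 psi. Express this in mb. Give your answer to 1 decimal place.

1 psi = 68.9476 mb, so 14.172 × 68.9476 = 977.1 mb.

977.1 mb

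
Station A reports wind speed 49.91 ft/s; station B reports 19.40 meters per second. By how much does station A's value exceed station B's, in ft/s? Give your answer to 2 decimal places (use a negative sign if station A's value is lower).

station B: 19.40 m/s = 63.6483 ft/s.
Difference: 49.9100 − 63.6483 = -13.74 ft/s.

-13.74 ft/s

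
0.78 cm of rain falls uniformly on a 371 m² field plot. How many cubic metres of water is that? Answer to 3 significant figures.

2.89 cubic metres

Depth: 0.78 cm × 10 = 7.8 mm.
1 mm over 1 m² is 1 L, so volume = 7.8 × 371 = 2893.8 L = 2.89 m³.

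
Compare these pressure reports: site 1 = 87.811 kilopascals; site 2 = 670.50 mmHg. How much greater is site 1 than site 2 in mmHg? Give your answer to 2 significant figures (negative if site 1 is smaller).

site 1: 87.811 kPa = 658.64 mmHg.
Difference: 658.64 − 670.50 = -12 mmHg.

-12 mmHg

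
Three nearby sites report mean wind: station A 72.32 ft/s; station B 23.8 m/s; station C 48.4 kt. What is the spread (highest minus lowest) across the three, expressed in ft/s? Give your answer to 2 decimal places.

station B: 23.8 m/s = 78.0840 ft/s.
station C: 48.4 kt = 81.6900 ft/s.
Spread: 81.6900 − 72.3200 = 9.37 ft/s.

9.37 ft/s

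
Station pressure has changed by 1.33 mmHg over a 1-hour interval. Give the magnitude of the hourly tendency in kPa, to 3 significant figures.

0.177 kPa per hour

1.33 mmHg / 1 h × 0.133322 kPa/mmHg = 0.177 kPa/h.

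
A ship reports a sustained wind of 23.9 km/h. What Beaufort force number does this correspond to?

Beaufort force 4

23.9 km/h = 6.6 m/s, which is Beaufort 4 (moderate breeze, 5.5–7.9 m/s).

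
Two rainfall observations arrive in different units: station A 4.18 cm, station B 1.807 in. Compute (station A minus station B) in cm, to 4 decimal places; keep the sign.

station B: 1.807 in = 4.589780 cm.
Difference: 4.180000 − 4.589780 = -0.4098 cm.

-0.4098 cm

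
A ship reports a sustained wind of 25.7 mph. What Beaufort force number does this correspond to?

25.7 mph = 11.5 m/s, which is Beaufort 6 (strong breeze, 10.8–13.8 m/s).

Beaufort force 6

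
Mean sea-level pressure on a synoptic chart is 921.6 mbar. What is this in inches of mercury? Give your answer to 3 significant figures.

27.2 inHg

1 mb = 0.02953 inHg, so 921.6 × 0.02953 = 27.2 inHg.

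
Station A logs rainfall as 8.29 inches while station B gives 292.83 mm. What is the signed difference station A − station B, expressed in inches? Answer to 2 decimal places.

-3.24 in

station B: 292.83 mm = 11.5287 in.
Difference: 8.2900 − 11.5287 = -3.24 in.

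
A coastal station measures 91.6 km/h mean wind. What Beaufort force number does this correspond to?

91.6 km/h = 25.4 m/s, which is Beaufort 10 (storm, 24.5–28.4 m/s).

Beaufort force 10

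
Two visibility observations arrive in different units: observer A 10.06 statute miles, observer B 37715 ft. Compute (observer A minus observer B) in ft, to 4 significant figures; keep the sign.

observer A: 10.06 SM = 53116.80 ft.
Difference: 53116.80 − 37715.00 = 15400 ft.

15400 ft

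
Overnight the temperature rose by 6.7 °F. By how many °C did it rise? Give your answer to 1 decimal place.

A change of 1 °C equals a change of 1.8 °F: Δ°C = 6.7 × 0.5556 = 3.7 °C.

3.7 °C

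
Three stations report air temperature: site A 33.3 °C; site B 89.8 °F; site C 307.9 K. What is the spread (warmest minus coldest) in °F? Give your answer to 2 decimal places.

4.75 °F

site B: 89.8 °F = 32.111 °C.
site C: 307.9 K = 34.750 °C.
Spread: 34.750 − 32.111 = 2.639 °C = 4.75 °F.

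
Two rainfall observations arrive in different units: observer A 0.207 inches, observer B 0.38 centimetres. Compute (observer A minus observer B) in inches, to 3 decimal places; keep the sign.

observer B: 0.38 cm = 0.14961 in.
Difference: 0.20700 − 0.14961 = 0.057 in.

0.057 in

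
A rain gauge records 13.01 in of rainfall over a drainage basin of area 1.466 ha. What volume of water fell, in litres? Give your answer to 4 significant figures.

4844000 litres

Depth: 13.01 in × 25.4 = 330.454 mm.
Area: 1.466 ha = 14660 m².
1 mm over 1 m² is 1 L, so volume = 330.454 × 14660 = 4844455.6 L ≈ 4844000 L.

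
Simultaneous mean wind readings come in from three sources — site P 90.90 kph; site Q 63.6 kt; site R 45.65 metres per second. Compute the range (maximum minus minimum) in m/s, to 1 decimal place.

site P: 90.90 km/h = 25.250 m/s.
site Q: 63.6 kt = 32.719 m/s.
Spread: 45.650 − 25.250 = 20.4 m/s.

20.4 m/s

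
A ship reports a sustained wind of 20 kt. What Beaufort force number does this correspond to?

20 kt lies in the Beaufort 5 band (fresh breeze, 17–21 kt).

Beaufort force 5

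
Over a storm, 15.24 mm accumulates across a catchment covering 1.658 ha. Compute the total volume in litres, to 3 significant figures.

253000 litres

Area: 1.658 ha = 16580 m².
1 mm over 1 m² is 1 L, so volume = 15.24 × 16580 = 252679.2 L ≈ 253000 L.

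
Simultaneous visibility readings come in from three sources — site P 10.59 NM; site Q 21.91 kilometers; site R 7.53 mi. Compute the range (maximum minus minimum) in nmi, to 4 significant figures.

site Q: 21.91 km = 11.83045 nmi.
site R: 7.53 SM = 6.54339 nmi.
Spread: 11.83045 − 6.54339 = 5.287 nmi.

5.287 nmi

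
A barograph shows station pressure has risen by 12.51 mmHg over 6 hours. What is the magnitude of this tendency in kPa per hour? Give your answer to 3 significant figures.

0.278 kPa per hour

12.51 mmHg / 6 h × 0.133322 kPa/mmHg = 0.278 kPa/h.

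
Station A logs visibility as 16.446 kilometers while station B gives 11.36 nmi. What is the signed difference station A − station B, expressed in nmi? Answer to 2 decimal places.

-2.48 nmi

station A: 16.446 km = 8.8801 nmi.
Difference: 8.8801 − 11.3600 = -2.48 nmi.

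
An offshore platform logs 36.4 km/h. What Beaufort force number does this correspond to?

36.4 km/h = 10.1 m/s, which is Beaufort 5 (fresh breeze, 8.0–10.7 m/s).

Beaufort force 5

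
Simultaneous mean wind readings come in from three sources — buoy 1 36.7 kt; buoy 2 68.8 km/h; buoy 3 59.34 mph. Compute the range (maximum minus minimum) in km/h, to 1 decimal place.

buoy 1: 36.7 kt = 67.968 km/h.
buoy 3: 59.34 mph = 95.498 km/h.
Spread: 95.498 − 67.968 = 27.5 km/h.

27.5 km/h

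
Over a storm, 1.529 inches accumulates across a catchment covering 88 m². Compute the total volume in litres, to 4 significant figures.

Depth: 1.529 in × 25.4 = 38.8366 mm.
1 mm over 1 m² is 1 L, so volume = 38.8366 × 88 = 3417.6208 L ≈ 3418 L.

3418 litres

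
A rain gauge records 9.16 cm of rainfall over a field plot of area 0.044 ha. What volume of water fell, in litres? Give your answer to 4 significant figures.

Depth: 9.16 cm × 10 = 91.6 mm.
Area: 0.044 ha = 440 m².
1 mm over 1 m² is 1 L, so volume = 91.6 × 440 = 40304 L ≈ 40300 L.

40300 litres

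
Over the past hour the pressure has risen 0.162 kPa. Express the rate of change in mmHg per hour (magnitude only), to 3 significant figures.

1.22 mmHg per hour

0.162 kPa / 1 h × 7.50062 mmHg/kPa = 1.22 mmHg/h.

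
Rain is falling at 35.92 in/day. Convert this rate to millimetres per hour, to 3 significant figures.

38.0 mm/hour

35.92 in/day × 25.4 mm/in × 0.0416667 day/hour = 38.0 mm/hour.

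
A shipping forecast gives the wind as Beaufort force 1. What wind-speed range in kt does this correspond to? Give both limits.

1 to 3 kt

Beaufort 1 (light air) spans 1–3 knots.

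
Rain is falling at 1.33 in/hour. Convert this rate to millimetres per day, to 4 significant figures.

1.33 in/hour × 25.4 mm/in × 24 hour/day = 810.8 mm/day.

810.8 mm/day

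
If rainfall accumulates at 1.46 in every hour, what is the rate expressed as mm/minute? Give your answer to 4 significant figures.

1.46 in/hour × 25.4 mm/in × 0.0166667 hour/minute = 0.6181 mm/minute.

0.6181 mm/minute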